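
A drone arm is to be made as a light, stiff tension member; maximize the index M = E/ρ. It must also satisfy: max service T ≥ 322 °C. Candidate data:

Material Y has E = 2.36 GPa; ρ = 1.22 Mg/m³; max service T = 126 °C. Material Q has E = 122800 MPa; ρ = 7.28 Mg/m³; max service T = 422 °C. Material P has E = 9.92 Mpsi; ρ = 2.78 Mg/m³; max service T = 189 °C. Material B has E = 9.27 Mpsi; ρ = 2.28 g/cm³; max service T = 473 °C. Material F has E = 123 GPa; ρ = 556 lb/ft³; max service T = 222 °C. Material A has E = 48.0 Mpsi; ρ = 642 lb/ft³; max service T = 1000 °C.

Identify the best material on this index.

material A

Screen on constraints: max service T ≥ 322 °C. Survivors: material Q, material B, material A.
In SI units:
  material Q: E = 122.8 GPa, ρ = 7280 kg/m³
  material B: E = 63.91 GPa, ρ = 2280 kg/m³
  material A: E = 330.9 GPa, ρ = 10280 kg/m³
  material A: M = 32.2 MN·m/kg
  material B: M = 28.0 MN·m/kg
  material Q: M = 16.9 MN·m/kg
Material A ranks first.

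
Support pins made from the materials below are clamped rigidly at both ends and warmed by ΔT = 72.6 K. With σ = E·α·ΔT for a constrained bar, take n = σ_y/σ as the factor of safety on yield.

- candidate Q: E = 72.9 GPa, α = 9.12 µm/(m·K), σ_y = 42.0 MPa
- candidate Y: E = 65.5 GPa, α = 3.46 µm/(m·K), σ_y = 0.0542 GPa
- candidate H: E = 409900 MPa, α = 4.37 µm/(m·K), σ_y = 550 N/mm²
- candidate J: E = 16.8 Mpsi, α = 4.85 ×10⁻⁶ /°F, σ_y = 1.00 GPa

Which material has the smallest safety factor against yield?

candidate Q

With everything in SI (GPa, ×10⁻⁶/K, MPa):
  candidate Q: E = 72.90, α = 9.12, σ_y = 42.00 → σ = 48.3 MPa, n = 0.870
  candidate Y: E = 65.50, α = 3.46, σ_y = 54.20 → σ = 16.5 MPa, n = 3.29
  candidate H: E = 409.9, α = 4.37, σ_y = 550.0 → σ = 130 MPa, n = 4.23
  candidate J: E = 115.8, α = 8.73, σ_y = 1000 → σ = 73.4 MPa, n = 13.6
The minimum is candidate Q at n = 0.870.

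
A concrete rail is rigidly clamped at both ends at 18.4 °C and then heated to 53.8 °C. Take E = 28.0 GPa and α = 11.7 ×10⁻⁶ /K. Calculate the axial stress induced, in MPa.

ΔT = 35.40 K. Constrained thermal stress σ = E·α·ΔT = 28.00×10³ MPa × 11.7×10⁻⁶ × 35.40 = 11.6 MPa (compressive).

11.6 MPa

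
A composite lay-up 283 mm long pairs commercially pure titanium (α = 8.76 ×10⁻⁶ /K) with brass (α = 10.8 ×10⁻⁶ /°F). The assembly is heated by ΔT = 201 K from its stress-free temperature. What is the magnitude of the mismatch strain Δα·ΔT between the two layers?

2.15×10⁻³

brass: α = 10.8×10⁻⁶/°F × 9/5 = 19.4×10⁻⁶/K.
Δα = |8.76 − 19.4|×10⁻⁶/K = 10.7×10⁻⁶/K.
Mismatch strain = Δα·ΔT = 10.7×10⁻⁶ × 201.0 = 2.15×10⁻³.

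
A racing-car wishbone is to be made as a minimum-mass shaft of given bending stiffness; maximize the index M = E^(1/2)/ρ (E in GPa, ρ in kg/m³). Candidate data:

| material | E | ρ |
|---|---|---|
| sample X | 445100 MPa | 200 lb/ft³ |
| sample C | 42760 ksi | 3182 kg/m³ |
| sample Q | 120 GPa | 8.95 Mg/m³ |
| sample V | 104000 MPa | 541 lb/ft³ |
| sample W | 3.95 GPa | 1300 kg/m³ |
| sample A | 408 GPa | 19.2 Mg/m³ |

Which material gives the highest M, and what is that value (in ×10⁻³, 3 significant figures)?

sample X, M = 6.59×10⁻³

After converting to SI:
  sample X: E = 445.1 GPa, ρ = 3204 kg/m³
  sample C: E = 294.8 GPa, ρ = 3182 kg/m³
  sample Q: E = 120.0 GPa, ρ = 8950 kg/m³
  sample V: E = 104.0 GPa, ρ = 8666 kg/m³
  sample W: E = 3.950 GPa, ρ = 1300 kg/m³
  sample A: E = 408.0 GPa, ρ = 19200 kg/m³
  sample X: M = 6.59×10⁻³
  sample C: M = 5.40×10⁻³
  sample W: M = 1.53×10⁻³
  sample Q: M = 1.22×10⁻³
  sample V: M = 1.18×10⁻³
  sample A: M = 1.05×10⁻³
Sample X has the largest M.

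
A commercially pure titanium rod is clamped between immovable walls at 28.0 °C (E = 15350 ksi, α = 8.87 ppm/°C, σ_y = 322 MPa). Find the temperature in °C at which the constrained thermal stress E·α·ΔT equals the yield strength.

E = 15350 ksi = 105.8 GPa.
E·α·ΔT = 322.0 MPa ⇒ ΔT = 322.0 / (105.8×10³ × 8.87×10⁻⁶) = 343.0 K.
T = 28.0 + 343.0 = 371.0 °C.

371 °C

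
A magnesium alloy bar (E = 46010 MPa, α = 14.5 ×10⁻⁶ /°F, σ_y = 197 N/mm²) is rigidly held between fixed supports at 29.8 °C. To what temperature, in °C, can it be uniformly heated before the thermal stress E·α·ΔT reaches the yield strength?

E = 46010 MPa = 46.01 GPa.
α = 14.5×10⁻⁶/°F × 9/5 = 26.1×10⁻⁶/K.
σ_y = 197 N/mm² = 197.0 MPa.
E·α·ΔT = 197.0 MPa ⇒ ΔT = 197.0 / (46.01×10³ × 26.1×10⁻⁶) = 164.0 K.
T = 29.8 + 164.0 = 193.8 °C.

194 °C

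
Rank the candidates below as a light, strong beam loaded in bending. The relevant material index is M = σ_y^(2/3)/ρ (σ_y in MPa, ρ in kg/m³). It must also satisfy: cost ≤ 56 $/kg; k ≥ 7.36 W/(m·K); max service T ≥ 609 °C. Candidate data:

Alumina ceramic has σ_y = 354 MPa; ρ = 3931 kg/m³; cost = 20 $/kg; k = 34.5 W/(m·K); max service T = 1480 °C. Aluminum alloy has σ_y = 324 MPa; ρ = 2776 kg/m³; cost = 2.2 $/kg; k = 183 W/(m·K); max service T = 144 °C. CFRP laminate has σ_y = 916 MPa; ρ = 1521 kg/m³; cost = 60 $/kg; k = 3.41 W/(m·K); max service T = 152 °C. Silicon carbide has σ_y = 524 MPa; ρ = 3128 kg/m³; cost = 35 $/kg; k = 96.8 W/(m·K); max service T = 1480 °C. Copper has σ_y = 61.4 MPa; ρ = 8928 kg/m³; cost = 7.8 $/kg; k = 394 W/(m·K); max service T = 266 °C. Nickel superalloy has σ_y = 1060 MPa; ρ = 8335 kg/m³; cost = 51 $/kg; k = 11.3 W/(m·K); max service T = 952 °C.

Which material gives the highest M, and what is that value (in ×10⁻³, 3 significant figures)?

Screen on constraints: cost ≤ 56 $/kg; k ≥ 7.36 W/(m·K); max service T ≥ 609 °C. Survivors: alumina ceramic, silicon carbide, nickel superalloy.
Evaluate M for each candidate:
  silicon carbide: M = 20.8×10⁻³
  alumina ceramic: M = 12.7×10⁻³
  nickel superalloy: M = 12.5×10⁻³
Silicon carbide has the largest M.

silicon carbide, M = 20.8×10⁻³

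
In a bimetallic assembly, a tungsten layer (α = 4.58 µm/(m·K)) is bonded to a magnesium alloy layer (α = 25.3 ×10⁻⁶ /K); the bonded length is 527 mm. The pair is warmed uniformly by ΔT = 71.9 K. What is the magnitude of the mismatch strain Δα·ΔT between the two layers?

Δα = |4.58 − 25.3|×10⁻⁶/K = 20.7×10⁻⁶/K.
Mismatch strain = Δα·ΔT = 20.7×10⁻⁶ × 71.9 = 1.49×10⁻³.

1.49×10⁻³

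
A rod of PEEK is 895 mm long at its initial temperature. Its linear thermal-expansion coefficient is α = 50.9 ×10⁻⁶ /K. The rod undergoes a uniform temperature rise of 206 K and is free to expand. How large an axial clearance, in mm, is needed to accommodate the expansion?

ΔL = α·L₀·ΔT = 50.9×10⁻⁶ × 895 mm × 206.0 K = 9.38 mm.

9.38 mm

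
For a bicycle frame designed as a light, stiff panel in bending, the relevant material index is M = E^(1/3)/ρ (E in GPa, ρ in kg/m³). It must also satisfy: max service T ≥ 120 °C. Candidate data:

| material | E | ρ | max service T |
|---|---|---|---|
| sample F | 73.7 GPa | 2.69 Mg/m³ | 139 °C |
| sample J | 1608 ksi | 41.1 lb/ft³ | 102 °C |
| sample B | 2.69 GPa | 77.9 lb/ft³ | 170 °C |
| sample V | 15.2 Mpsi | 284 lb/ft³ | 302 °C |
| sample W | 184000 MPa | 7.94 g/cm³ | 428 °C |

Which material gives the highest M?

Screen on constraints: max service T ≥ 120 °C. Survivors: sample F, sample B, sample V, sample W.
After converting to SI:
  sample F: E = 73.70 GPa, ρ = 2690 kg/m³
  sample B: E = 2.690 GPa, ρ = 1248 kg/m³
  sample V: E = 104.8 GPa, ρ = 4549 kg/m³
  sample W: E = 184.0 GPa, ρ = 7940 kg/m³
  sample F: M = 1.56×10⁻³
  sample B: M = 1.11×10⁻³
  sample V: M = 1.04×10⁻³
  sample W: M = 0.716×10⁻³
Highest index: sample F.

sample F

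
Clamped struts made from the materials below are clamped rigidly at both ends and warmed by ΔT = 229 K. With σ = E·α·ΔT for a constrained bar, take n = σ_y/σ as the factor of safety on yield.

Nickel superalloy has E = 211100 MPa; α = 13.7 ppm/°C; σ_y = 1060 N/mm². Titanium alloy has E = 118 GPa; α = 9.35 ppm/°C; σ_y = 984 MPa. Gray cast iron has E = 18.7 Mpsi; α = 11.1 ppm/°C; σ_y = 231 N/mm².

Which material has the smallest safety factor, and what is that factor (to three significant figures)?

With everything in SI (GPa, ×10⁻⁶/K, MPa):
  nickel superalloy: E = 211.1, α = 13.7, σ_y = 1060 → σ = 662 MPa, n = 1.60
  titanium alloy: E = 118.0, α = 9.35, σ_y = 984.0 → σ = 253 MPa, n = 3.89
  gray cast iron: E = 128.9, α = 11.1, σ_y = 231.0 → σ = 328 MPa, n = 0.705
The minimum is gray cast iron at n = 0.705.

gray cast iron, n = 0.705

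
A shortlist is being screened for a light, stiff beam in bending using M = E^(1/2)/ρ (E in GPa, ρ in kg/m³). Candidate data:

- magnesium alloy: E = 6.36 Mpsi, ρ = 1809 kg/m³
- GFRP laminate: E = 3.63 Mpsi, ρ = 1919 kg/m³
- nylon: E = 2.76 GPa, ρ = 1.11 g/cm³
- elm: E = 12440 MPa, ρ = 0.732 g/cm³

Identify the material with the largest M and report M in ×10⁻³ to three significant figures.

In SI units:
  magnesium alloy: E = 43.85 GPa, ρ = 1809 kg/m³
  GFRP laminate: E = 25.03 GPa, ρ = 1919 kg/m³
  nylon: E = 2.760 GPa, ρ = 1110 kg/m³
  elm: E = 12.44 GPa, ρ = 732.0 kg/m³
  elm: M = 4.82×10⁻³
  magnesium alloy: M = 3.66×10⁻³
  GFRP laminate: M = 2.61×10⁻³
  nylon: M = 1.50×10⁻³
Highest index: elm.

elm, M = 4.82×10⁻³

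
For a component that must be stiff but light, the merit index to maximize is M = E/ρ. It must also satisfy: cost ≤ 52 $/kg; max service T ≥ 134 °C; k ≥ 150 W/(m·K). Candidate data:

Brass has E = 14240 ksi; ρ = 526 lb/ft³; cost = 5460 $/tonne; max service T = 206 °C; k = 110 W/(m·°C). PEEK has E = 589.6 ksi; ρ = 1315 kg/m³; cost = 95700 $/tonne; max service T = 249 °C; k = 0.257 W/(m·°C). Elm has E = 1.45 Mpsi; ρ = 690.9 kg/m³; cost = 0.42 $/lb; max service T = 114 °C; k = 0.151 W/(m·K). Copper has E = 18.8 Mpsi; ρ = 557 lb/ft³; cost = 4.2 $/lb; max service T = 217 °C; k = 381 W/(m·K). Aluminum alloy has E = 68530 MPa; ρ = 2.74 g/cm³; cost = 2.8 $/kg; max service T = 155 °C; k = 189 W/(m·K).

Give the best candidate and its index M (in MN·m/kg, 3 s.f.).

aluminum alloy, M = 25.0 MN·m/kg

Screen on constraints: cost ≤ 52 $/kg; max service T ≥ 134 °C; k ≥ 150 W/(m·K). Survivors: copper, aluminum alloy.
Normalizing units and computing the index:
  copper: E = 129.6 GPa, ρ = 8922 kg/m³
  aluminum alloy: E = 68.53 GPa, ρ = 2740 kg/m³
  aluminum alloy: M = 25.0 MN·m/kg
  copper: M = 14.5 MN·m/kg
Aluminum alloy has the largest M.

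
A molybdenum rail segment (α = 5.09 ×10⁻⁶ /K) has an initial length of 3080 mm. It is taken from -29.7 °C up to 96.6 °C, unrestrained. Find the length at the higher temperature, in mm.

3082.0 mm

ΔT = 96.6 − (-29.7) = 126.3 K.
ΔL = α·L₀·ΔT = 5.09×10⁻⁶ × 3080 mm × 126.3 K = 1.98 mm.
L = L₀ + ΔL = 3080 + 1.98 = 3082.0 mm.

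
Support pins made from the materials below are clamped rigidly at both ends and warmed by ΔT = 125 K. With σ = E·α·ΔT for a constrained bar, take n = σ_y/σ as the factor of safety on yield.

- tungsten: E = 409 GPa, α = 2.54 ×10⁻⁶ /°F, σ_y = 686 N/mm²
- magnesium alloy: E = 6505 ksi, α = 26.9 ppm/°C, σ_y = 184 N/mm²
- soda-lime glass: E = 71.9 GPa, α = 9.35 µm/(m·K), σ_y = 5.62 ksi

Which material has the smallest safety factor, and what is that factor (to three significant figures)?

Converting E to GPa, α to ×10⁻⁶/K, σ_y to MPa, then σ and n for each:
  tungsten: E = 409.0, α = 4.57, σ_y = 686.0 → σ = 234 MPa, n = 2.93
  magnesium alloy: E = 44.85, α = 26.9, σ_y = 184.0 → σ = 151 MPa, n = 1.22
  soda-lime glass: E = 71.90, α = 9.35, σ_y = 38.75 → σ = 84.0 MPa, n = 0.461
Soda-lime glass has the lowest safety factor, n = 0.461.

soda-lime glass, n = 0.461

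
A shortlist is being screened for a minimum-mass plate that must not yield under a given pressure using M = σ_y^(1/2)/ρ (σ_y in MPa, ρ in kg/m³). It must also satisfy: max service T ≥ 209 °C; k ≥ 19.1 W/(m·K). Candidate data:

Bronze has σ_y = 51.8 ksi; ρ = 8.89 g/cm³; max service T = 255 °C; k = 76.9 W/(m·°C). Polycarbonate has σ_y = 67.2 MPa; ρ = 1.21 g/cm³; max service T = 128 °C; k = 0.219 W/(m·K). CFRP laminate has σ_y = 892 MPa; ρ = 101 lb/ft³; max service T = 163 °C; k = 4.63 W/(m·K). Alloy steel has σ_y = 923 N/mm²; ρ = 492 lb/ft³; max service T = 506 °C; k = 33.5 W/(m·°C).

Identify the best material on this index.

alloy steel

Screen on constraints: max service T ≥ 209 °C; k ≥ 19.1 W/(m·K). Survivors: bronze, alloy steel.
In SI units:
  bronze: σ_y = 357.1 MPa, ρ = 8890 kg/m³
  alloy steel: σ_y = 923.0 MPa, ρ = 7881 kg/m³
  alloy steel: M = 3.85×10⁻³
  bronze: M = 2.13×10⁻³
The maximum is for alloy steel.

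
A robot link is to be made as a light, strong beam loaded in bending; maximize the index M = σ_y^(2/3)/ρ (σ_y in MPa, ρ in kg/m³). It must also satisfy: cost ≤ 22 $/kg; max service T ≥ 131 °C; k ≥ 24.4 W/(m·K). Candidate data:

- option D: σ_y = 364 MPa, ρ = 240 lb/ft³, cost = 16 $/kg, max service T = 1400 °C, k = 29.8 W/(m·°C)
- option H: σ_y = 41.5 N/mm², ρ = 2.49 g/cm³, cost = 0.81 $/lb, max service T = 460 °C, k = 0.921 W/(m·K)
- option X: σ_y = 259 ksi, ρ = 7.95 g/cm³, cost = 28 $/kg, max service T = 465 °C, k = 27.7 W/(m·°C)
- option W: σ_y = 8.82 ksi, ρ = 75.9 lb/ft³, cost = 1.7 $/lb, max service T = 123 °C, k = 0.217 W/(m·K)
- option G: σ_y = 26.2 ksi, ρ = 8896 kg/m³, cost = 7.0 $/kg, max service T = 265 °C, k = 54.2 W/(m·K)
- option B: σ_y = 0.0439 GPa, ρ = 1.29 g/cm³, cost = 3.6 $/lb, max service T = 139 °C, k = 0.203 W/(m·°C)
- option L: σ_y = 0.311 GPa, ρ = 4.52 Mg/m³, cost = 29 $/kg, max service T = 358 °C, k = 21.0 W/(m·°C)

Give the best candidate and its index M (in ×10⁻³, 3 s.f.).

Screen on constraints: cost ≤ 22 $/kg; max service T ≥ 131 °C; k ≥ 24.4 W/(m·K). Survivors: option D, option G.
After converting to SI:
  option D: σ_y = 364.0 MPa, ρ = 3844 kg/m³
  option G: σ_y = 180.6 MPa, ρ = 8896 kg/m³
  option D: M = 13.3×10⁻³
  option G: M = 3.59×10⁻³
Highest index: option D.

option D, M = 13.3×10⁻³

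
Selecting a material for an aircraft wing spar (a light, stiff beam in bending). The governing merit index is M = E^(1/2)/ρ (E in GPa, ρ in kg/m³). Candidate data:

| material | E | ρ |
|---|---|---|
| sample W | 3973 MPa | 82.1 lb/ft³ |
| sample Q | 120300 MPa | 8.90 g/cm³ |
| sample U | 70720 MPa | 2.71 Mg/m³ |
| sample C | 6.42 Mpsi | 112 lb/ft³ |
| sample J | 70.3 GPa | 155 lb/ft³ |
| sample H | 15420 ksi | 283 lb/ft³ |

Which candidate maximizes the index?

Convert each candidate to consistent units, then evaluate M:
  sample W: E = 3.973 GPa, ρ = 1315 kg/m³
  sample Q: E = 120.3 GPa, ρ = 8900 kg/m³
  sample U: E = 70.72 GPa, ρ = 2710 kg/m³
  sample C: E = 44.26 GPa, ρ = 1794 kg/m³
  sample J: E = 70.30 GPa, ρ = 2483 kg/m³
  sample H: E = 106.3 GPa, ρ = 4533 kg/m³
  sample C: M = 3.71×10⁻³
  sample J: M = 3.38×10⁻³
  sample U: M = 3.10×10⁻³
  sample H: M = 2.27×10⁻³
  sample W: M = 1.52×10⁻³
  sample Q: M = 1.23×10⁻³
The maximum is for sample C.

sample C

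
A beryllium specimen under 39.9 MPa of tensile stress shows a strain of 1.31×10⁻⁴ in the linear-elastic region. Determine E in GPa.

E = σ/ε = 39.9 MPa / 1.31×10⁻⁴ = 304600 MPa = 305 GPa.

305 GPa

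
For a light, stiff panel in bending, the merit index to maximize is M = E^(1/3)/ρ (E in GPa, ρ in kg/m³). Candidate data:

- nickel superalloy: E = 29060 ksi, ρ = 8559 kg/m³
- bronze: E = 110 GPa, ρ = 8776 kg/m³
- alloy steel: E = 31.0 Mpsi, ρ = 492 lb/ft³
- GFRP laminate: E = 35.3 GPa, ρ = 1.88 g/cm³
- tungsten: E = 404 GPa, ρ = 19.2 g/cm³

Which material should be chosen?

Putting every candidate on a common basis:
  nickel superalloy: E = 200.4 GPa, ρ = 8559 kg/m³
  bronze: E = 110.0 GPa, ρ = 8776 kg/m³
  alloy steel: E = 213.7 GPa, ρ = 7881 kg/m³
  GFRP laminate: E = 35.30 GPa, ρ = 1880 kg/m³
  tungsten: E = 404.0 GPa, ρ = 19200 kg/m³
  GFRP laminate: M = 1.74×10⁻³
  alloy steel: M = 0.759×10⁻³
  nickel superalloy: M = 0.684×10⁻³
  bronze: M = 0.546×10⁻³
  tungsten: M = 0.385×10⁻³
Highest index: GFRP laminate.

GFRP laminate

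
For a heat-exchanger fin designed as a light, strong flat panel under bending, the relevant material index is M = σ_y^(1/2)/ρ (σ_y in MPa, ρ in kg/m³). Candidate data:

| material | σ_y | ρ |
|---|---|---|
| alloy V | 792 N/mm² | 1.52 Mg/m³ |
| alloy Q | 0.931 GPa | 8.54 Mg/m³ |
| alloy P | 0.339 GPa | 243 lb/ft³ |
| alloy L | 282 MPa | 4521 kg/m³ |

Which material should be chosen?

alloy V

In SI units:
  alloy V: σ_y = 792.0 MPa, ρ = 1520 kg/m³
  alloy Q: σ_y = 931.0 MPa, ρ = 8540 kg/m³
  alloy P: σ_y = 339.0 MPa, ρ = 3892 kg/m³
  alloy L: σ_y = 282.0 MPa, ρ = 4521 kg/m³
  alloy V: M = 18.5×10⁻³
  alloy P: M = 4.73×10⁻³
  alloy L: M = 3.71×10⁻³
  alloy Q: M = 3.57×10⁻³
The maximum is for alloy V.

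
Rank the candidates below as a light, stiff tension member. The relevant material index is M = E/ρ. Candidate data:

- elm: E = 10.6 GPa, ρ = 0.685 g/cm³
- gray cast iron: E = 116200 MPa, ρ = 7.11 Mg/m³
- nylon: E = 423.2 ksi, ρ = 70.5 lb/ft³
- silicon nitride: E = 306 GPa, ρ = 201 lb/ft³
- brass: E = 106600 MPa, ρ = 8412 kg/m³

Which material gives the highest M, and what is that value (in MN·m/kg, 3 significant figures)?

Normalizing units and computing the index:
  elm: E = 10.60 GPa, ρ = 685.0 kg/m³
  gray cast iron: E = 116.2 GPa, ρ = 7110 kg/m³
  nylon: E = 2.918 GPa, ρ = 1129 kg/m³
  silicon nitride: E = 306.0 GPa, ρ = 3220 kg/m³
  brass: E = 106.6 GPa, ρ = 8412 kg/m³
  silicon nitride: M = 95.0 MN·m/kg
  gray cast iron: M = 16.3 MN·m/kg
  elm: M = 15.5 MN·m/kg
  brass: M = 12.7 MN·m/kg
  nylon: M = 2.58 MN·m/kg
The maximum is for silicon nitride.

silicon nitride, M = 95.0 MN·m/kg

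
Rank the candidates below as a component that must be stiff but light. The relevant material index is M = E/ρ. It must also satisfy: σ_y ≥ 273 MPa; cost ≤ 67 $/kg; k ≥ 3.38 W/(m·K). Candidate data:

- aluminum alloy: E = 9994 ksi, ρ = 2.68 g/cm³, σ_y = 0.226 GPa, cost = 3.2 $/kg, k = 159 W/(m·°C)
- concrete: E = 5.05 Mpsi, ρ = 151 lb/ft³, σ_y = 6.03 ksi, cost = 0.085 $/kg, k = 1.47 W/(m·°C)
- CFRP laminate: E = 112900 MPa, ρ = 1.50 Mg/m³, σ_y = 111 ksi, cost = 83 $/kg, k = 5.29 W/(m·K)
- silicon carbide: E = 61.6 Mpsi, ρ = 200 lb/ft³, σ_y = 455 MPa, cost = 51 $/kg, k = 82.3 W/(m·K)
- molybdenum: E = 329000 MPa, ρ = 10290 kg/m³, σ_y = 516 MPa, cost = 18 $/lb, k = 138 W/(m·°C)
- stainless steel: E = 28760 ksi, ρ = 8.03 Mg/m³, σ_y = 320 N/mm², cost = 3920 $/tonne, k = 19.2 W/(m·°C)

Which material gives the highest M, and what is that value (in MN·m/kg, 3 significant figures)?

Screen on constraints: σ_y ≥ 273 MPa; cost ≤ 67 $/kg; k ≥ 3.38 W/(m·K). Survivors: silicon carbide, molybdenum, stainless steel.
In SI units:
  silicon carbide: E = 424.7 GPa, ρ = 3204 kg/m³
  molybdenum: E = 329.0 GPa, ρ = 10290 kg/m³
  stainless steel: E = 198.3 GPa, ρ = 8030 kg/m³
  silicon carbide: M = 133 MN·m/kg
  molybdenum: M = 32.0 MN·m/kg
  stainless steel: M = 24.7 MN·m/kg
Highest index: silicon carbide.

silicon carbide, M = 133 MN·m/kg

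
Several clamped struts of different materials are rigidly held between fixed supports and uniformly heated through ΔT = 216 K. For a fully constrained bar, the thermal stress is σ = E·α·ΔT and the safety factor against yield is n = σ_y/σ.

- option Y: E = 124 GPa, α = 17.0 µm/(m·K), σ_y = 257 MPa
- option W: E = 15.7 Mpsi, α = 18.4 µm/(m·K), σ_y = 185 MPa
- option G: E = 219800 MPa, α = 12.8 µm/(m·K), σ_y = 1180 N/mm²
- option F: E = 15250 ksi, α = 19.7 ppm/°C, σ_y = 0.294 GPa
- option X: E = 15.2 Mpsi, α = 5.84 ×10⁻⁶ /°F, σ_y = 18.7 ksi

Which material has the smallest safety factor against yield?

Per material, after unit conversion:
  option Y: E = 124.0, α = 17.0, σ_y = 257.0 → σ = 455 MPa, n = 0.564
  option W: E = 108.2, α = 18.4, σ_y = 185.0 → σ = 430 MPa, n = 0.430
  option G: E = 219.8, α = 12.8, σ_y = 1180 → σ = 608 MPa, n = 1.94
  option F: E = 105.1, α = 19.7, σ_y = 294.0 → σ = 447 MPa, n = 0.657
  option X: E = 104.8, α = 10.5, σ_y = 128.9 → σ = 238 MPa, n = 0.542
Option W has the lowest safety factor, n = 0.430.

option W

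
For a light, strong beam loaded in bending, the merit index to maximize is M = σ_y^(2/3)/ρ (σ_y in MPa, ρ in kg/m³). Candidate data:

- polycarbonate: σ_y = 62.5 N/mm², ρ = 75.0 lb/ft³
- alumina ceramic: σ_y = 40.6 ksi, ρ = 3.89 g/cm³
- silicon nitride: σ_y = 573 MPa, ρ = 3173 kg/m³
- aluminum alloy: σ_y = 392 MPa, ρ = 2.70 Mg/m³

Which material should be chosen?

silicon nitride

Normalizing units and computing the index:
  polycarbonate: σ_y = 62.50 MPa, ρ = 1201 kg/m³
  alumina ceramic: σ_y = 279.9 MPa, ρ = 3890 kg/m³
  silicon nitride: σ_y = 573.0 MPa, ρ = 3173 kg/m³
  aluminum alloy: σ_y = 392.0 MPa, ρ = 2700 kg/m³
  silicon nitride: M = 21.7×10⁻³
  aluminum alloy: M = 19.8×10⁻³
  polycarbonate: M = 13.1×10⁻³
  alumina ceramic: M = 11.0×10⁻³
Highest index: silicon nitride.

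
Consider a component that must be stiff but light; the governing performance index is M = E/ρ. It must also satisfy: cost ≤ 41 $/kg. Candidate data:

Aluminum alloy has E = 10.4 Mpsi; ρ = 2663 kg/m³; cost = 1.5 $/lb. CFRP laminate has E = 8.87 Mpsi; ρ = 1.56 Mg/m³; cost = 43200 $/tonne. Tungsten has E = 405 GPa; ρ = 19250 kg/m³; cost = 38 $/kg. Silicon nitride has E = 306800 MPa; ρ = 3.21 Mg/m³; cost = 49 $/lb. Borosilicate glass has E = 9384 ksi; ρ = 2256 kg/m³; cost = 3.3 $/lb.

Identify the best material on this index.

Screen on constraints: cost ≤ 41 $/kg. Survivors: aluminum alloy, tungsten, borosilicate glass.
After converting to SI:
  aluminum alloy: E = 71.71 GPa, ρ = 2663 kg/m³
  tungsten: E = 405.0 GPa, ρ = 19250 kg/m³
  borosilicate glass: E = 64.70 GPa, ρ = 2256 kg/m³
  borosilicate glass: M = 28.7 MN·m/kg
  aluminum alloy: M = 26.9 MN·m/kg
  tungsten: M = 21.0 MN·m/kg
Borosilicate glass has the largest M.

borosilicate glass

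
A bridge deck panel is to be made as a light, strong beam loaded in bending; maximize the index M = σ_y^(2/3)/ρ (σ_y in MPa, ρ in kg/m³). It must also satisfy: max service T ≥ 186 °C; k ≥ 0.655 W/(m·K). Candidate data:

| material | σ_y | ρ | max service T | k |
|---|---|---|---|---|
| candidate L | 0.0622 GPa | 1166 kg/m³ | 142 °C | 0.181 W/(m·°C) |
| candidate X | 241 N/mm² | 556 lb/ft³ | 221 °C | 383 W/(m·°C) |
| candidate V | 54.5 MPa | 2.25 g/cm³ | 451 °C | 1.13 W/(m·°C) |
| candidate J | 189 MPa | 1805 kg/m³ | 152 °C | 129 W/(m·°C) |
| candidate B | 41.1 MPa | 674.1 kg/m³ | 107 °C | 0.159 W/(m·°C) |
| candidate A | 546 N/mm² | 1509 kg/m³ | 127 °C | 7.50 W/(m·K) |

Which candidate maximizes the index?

candidate V

Screen on constraints: max service T ≥ 186 °C; k ≥ 0.655 W/(m·K). Survivors: candidate X, candidate V.
After converting to SI:
  candidate X: σ_y = 241.0 MPa, ρ = 8906 kg/m³
  candidate V: σ_y = 54.50 MPa, ρ = 2250 kg/m³
  candidate V: M = 6.39×10⁻³
  candidate X: M = 4.35×10⁻³
The maximum is for candidate V.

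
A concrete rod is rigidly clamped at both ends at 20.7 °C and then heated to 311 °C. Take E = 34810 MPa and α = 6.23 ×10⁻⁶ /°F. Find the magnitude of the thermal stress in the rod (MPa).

E = 34810 MPa = 34.81 GPa.
α = 6.23×10⁻⁶/°F × 9/5 = 11.2×10⁻⁶/K.
ΔT = 290.3 K. Constrained thermal stress σ = E·α·ΔT = 34.81×10³ MPa × 11.2×10⁻⁶ × 290.3 = 113 MPa (compressive).

113 MPa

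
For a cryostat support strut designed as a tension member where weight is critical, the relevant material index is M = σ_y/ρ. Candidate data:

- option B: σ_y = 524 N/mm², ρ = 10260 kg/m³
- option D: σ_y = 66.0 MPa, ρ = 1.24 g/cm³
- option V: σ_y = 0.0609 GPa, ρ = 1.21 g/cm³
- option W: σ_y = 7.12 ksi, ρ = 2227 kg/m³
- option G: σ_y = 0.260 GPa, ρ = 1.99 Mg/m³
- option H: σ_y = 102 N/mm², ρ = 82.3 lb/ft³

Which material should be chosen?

option G

After converting to SI:
  option B: σ_y = 524.0 MPa, ρ = 10260 kg/m³
  option D: σ_y = 66.00 MPa, ρ = 1240 kg/m³
  option V: σ_y = 60.90 MPa, ρ = 1210 kg/m³
  option W: σ_y = 49.09 MPa, ρ = 2227 kg/m³
  option G: σ_y = 260.0 MPa, ρ = 1990 kg/m³
  option H: σ_y = 102.0 MPa, ρ = 1318 kg/m³
  option G: M = 131 kN·m/kg
  option H: M = 77.4 kN·m/kg
  option D: M = 53.2 kN·m/kg
  option B: M = 51.1 kN·m/kg
  option V: M = 50.3 kN·m/kg
  option W: M = 22.0 kN·m/kg
Option G has the largest M.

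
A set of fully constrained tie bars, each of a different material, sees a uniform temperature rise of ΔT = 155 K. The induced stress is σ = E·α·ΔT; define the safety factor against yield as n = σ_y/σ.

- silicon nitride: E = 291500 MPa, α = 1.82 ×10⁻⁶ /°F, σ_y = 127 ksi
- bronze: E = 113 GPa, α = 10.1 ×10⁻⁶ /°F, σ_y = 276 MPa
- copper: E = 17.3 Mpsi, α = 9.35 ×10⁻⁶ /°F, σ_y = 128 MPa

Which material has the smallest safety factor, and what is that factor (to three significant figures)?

Converting E to GPa, α to ×10⁻⁶/K, σ_y to MPa, then σ and n for each:
  silicon nitride: E = 291.5, α = 3.28, σ_y = 875.6 → σ = 148 MPa, n = 5.92
  bronze: E = 113.0, α = 18.2, σ_y = 276.0 → σ = 318 MPa, n = 0.867
  copper: E = 119.3, α = 16.8, σ_y = 128.0 → σ = 311 MPa, n = 0.411
Copper has the lowest safety factor, n = 0.411.

copper, n = 0.411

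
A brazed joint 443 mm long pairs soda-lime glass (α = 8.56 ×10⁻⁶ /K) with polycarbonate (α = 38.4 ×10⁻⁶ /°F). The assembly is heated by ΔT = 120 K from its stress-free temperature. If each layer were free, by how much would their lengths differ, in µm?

3220 µm

polycarbonate: α = 38.4×10⁻⁶/°F × 9/5 = 69.1×10⁻⁶/K.
Δα = |8.56 − 69.1|×10⁻⁶/K = 60.6×10⁻⁶/K.
ΔL_mismatch = Δα·L·ΔT = 60.6×10⁻⁶ × 443.0 mm × 120.0 K = 3220 µm.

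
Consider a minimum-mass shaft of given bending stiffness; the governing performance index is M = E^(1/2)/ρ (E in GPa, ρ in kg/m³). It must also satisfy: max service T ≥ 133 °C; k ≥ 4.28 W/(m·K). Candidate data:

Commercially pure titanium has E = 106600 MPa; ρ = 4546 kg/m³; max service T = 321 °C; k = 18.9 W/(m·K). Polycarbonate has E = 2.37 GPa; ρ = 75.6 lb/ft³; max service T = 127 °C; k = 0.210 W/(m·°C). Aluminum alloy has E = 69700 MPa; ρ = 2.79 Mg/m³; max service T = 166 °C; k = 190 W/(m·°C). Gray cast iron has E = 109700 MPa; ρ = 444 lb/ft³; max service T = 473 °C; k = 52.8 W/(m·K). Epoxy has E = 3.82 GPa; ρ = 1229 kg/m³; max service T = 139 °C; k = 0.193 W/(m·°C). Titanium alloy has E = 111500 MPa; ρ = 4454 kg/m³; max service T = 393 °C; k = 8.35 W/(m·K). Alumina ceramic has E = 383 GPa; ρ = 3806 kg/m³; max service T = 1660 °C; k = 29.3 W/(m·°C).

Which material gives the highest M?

Screen on constraints: max service T ≥ 133 °C; k ≥ 4.28 W/(m·K). Survivors: commercially pure titanium, aluminum alloy, gray cast iron, titanium alloy, alumina ceramic.
Putting every candidate on a common basis:
  commercially pure titanium: E = 106.6 GPa, ρ = 4546 kg/m³
  aluminum alloy: E = 69.70 GPa, ρ = 2790 kg/m³
  gray cast iron: E = 109.7 GPa, ρ = 7112 kg/m³
  titanium alloy: E = 111.5 GPa, ρ = 4454 kg/m³
  alumina ceramic: E = 383.0 GPa, ρ = 3806 kg/m³
  alumina ceramic: M = 5.14×10⁻³
  aluminum alloy: M = 2.99×10⁻³
  titanium alloy: M = 2.37×10⁻³
  commercially pure titanium: M = 2.27×10⁻³
  gray cast iron: M = 1.47×10⁻³
Alumina ceramic has the largest M.

alumina ceramic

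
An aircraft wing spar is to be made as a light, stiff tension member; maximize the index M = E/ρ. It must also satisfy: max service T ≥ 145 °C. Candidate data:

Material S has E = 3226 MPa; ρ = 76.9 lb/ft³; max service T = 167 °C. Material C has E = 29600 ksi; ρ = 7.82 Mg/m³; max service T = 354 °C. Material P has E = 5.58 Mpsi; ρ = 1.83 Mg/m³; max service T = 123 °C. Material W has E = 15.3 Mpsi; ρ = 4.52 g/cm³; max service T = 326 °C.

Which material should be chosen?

Screen on constraints: max service T ≥ 145 °C. Survivors: material S, material C, material W.
In SI units:
  material S: E = 3.226 GPa, ρ = 1232 kg/m³
  material C: E = 204.1 GPa, ρ = 7820 kg/m³
  material W: E = 105.5 GPa, ρ = 4520 kg/m³
  material C: M = 26.1 MN·m/kg
  material W: M = 23.3 MN·m/kg
  material S: M = 2.62 MN·m/kg
The maximum is for material C.

material C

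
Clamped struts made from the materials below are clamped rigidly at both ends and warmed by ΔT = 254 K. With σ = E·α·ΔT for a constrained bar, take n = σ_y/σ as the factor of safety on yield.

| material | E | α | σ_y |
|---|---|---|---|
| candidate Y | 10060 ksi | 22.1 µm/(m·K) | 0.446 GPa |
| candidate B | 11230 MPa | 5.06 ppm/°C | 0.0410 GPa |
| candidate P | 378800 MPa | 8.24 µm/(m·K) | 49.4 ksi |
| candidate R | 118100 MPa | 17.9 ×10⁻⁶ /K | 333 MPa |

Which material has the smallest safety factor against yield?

In consistent units (E in GPa, α in ×10⁻⁶/K, σ_y in MPa):
  candidate Y: E = 69.36, α = 22.1, σ_y = 446.0 → σ = 389 MPa, n = 1.15
  candidate B: E = 11.23, α = 5.06, σ_y = 41.00 → σ = 14.4 MPa, n = 2.84
  candidate P: E = 378.8, α = 8.24, σ_y = 340.6 → σ = 793 MPa, n = 0.430
  candidate R: E = 118.1, α = 17.9, σ_y = 333.0 → σ = 537 MPa, n = 0.620
Smallest n: candidate P with n = 0.430.

candidate P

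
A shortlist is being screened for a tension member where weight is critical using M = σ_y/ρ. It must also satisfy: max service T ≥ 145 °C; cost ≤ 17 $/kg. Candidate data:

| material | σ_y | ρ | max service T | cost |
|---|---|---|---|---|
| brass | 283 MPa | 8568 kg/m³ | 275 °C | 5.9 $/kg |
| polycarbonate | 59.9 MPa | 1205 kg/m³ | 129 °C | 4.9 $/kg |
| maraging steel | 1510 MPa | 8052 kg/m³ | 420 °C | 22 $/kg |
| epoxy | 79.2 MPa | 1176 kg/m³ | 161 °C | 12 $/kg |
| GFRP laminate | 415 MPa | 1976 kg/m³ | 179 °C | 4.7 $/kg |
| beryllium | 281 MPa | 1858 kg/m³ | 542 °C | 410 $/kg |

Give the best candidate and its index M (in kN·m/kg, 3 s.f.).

GFRP laminate, M = 210 kN·m/kg

Screen on constraints: max service T ≥ 145 °C; cost ≤ 17 $/kg. Survivors: brass, epoxy, GFRP laminate.
Computing M directly (units already consistent):
  GFRP laminate: M = 210 kN·m/kg
  epoxy: M = 67.3 kN·m/kg
  brass: M = 33.0 kN·m/kg
GFRP laminate has the largest M.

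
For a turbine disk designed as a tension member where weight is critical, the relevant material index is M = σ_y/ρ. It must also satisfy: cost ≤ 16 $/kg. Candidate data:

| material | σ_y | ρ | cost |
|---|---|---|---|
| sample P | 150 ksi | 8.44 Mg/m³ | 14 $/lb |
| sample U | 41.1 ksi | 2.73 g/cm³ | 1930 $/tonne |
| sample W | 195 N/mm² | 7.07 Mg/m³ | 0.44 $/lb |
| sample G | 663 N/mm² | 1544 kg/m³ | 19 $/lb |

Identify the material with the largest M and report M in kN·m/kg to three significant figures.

sample U, M = 104 kN·m/kg

Screen on constraints: cost ≤ 16 $/kg. Survivors: sample U, sample W.
Normalizing units and computing the index:
  sample U: σ_y = 283.4 MPa, ρ = 2730 kg/m³
  sample W: σ_y = 195.0 MPa, ρ = 7070 kg/m³
  sample U: M = 104 kN·m/kg
  sample W: M = 27.6 kN·m/kg
The maximum is for sample U.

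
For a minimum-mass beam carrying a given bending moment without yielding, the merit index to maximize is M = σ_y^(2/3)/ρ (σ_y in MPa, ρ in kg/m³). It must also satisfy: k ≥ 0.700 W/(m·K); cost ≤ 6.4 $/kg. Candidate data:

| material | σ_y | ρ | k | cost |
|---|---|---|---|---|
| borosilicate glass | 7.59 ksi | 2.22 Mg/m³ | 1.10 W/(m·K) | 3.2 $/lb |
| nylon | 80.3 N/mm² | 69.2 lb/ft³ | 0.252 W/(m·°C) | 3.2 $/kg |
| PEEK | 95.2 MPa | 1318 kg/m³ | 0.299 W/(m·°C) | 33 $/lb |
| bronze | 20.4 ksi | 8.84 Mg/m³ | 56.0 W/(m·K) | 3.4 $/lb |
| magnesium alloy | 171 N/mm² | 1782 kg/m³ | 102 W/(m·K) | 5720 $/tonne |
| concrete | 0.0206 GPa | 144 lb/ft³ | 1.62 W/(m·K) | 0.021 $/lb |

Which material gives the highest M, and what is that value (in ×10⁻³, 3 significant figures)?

magnesium alloy, M = 17.3×10⁻³

Screen on constraints: k ≥ 0.700 W/(m·K); cost ≤ 6.4 $/kg. Survivors: magnesium alloy, concrete.
In SI units:
  magnesium alloy: σ_y = 171.0 MPa, ρ = 1782 kg/m³
  concrete: σ_y = 20.60 MPa, ρ = 2307 kg/m³
  magnesium alloy: M = 17.3×10⁻³
  concrete: M = 3.26×10⁻³
Highest index: magnesium alloy.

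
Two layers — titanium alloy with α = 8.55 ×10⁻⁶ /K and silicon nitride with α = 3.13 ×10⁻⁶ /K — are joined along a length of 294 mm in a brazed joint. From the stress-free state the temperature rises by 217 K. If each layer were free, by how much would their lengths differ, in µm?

346 µm

Δα = |8.55 − 3.13|×10⁻⁶/K = 5.42×10⁻⁶/K.
ΔL_mismatch = Δα·L·ΔT = 5.42×10⁻⁶ × 294.0 mm × 217.0 K = 346 µm.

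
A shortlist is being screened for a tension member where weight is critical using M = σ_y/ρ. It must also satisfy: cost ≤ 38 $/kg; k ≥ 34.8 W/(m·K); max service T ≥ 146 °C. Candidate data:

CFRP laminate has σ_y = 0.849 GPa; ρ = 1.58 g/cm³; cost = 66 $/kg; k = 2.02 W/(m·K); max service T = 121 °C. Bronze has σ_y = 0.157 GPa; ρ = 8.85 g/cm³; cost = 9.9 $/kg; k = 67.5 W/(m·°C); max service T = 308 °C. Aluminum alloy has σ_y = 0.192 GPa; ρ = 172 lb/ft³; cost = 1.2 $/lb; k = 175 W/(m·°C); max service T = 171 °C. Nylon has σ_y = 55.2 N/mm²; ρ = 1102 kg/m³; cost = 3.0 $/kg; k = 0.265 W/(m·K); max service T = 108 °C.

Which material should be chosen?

Screen on constraints: cost ≤ 38 $/kg; k ≥ 34.8 W/(m·K); max service T ≥ 146 °C. Survivors: bronze, aluminum alloy.
After converting to SI:
  bronze: σ_y = 157.0 MPa, ρ = 8850 kg/m³
  aluminum alloy: σ_y = 192.0 MPa, ρ = 2755 kg/m³
  aluminum alloy: M = 69.7 kN·m/kg
  bronze: M = 17.7 kN·m/kg
Aluminum alloy has the largest M.

aluminum alloy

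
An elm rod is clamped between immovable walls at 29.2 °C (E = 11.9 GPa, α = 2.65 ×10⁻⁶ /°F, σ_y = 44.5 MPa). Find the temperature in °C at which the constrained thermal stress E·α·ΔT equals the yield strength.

813 °C

α = 2.65×10⁻⁶/°F × 9/5 = 4.77×10⁻⁶/K.
E·α·ΔT = 44.50 MPa ⇒ ΔT = 44.50 / (11.90×10³ × 4.77×10⁻⁶) = 784.0 K.
T = 29.2 + 784.0 = 813.2 °C.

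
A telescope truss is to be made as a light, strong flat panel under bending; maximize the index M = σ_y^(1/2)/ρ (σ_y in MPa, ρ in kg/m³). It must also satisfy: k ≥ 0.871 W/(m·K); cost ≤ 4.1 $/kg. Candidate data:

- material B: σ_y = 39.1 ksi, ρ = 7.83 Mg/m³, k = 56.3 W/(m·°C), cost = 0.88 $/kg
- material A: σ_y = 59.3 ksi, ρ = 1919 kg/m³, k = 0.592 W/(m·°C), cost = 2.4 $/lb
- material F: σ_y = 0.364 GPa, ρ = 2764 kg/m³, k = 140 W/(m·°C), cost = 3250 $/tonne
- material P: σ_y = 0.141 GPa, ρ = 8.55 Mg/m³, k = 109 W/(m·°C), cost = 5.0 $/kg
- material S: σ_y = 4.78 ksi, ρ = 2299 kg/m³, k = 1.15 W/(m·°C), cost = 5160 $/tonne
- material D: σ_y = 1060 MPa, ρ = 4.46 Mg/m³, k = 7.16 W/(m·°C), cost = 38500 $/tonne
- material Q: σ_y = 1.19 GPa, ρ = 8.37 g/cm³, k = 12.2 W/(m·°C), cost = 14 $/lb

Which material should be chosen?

material F

Screen on constraints: k ≥ 0.871 W/(m·K); cost ≤ 4.1 $/kg. Survivors: material B, material F.
In SI units:
  material B: σ_y = 269.6 MPa, ρ = 7830 kg/m³
  material F: σ_y = 364.0 MPa, ρ = 2764 kg/m³
  material F: M = 6.90×10⁻³
  material B: M = 2.10×10⁻³
The maximum is for material F.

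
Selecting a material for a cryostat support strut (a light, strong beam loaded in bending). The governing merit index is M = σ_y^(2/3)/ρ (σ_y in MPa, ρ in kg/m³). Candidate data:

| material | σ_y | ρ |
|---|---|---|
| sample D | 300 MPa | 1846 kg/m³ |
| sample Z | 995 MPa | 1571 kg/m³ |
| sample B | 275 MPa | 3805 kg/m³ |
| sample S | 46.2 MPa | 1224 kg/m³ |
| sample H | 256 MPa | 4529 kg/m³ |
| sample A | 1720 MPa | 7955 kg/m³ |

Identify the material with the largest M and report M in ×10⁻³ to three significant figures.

Evaluate M for each candidate:
  sample Z: M = 63.4×10⁻³
  sample D: M = 24.3×10⁻³
  sample A: M = 18.0×10⁻³
  sample B: M = 11.1×10⁻³
  sample S: M = 10.5×10⁻³
  sample H: M = 8.90×10⁻³
Sample Z ranks first.

sample Z, M = 63.4×10⁻³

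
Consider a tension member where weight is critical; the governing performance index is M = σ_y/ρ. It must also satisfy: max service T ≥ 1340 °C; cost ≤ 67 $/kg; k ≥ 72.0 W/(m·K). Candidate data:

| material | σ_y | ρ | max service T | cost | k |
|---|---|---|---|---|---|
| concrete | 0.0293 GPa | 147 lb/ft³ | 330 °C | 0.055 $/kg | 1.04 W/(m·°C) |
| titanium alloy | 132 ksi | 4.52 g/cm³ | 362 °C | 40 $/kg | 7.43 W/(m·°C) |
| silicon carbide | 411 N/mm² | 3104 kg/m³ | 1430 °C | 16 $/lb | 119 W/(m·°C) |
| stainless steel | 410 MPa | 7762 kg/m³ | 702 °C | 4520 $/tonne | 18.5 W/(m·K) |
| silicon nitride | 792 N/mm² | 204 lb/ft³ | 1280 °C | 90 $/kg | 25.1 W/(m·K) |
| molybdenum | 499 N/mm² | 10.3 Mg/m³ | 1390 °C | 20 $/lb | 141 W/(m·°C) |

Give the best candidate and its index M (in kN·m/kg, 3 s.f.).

silicon carbide, M = 132 kN·m/kg

Screen on constraints: max service T ≥ 1340 °C; cost ≤ 67 $/kg; k ≥ 72.0 W/(m·K). Survivors: silicon carbide, molybdenum.
In SI units:
  silicon carbide: σ_y = 411.0 MPa, ρ = 3104 kg/m³
  molybdenum: σ_y = 499.0 MPa, ρ = 10300 kg/m³
  silicon carbide: M = 132 kN·m/kg
  molybdenum: M = 48.4 kN·m/kg
Silicon carbide has the largest M.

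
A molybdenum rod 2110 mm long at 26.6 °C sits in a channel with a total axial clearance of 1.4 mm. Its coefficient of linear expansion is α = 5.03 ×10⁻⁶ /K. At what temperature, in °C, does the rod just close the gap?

159 °C

α·L₀·ΔT = 1.4 mm ⇒ ΔT = 1.4 / (5.03×10⁻⁶ × 2110.0) = 131.9 K.
T = 26.6 + 131.9 = 158.5 °C.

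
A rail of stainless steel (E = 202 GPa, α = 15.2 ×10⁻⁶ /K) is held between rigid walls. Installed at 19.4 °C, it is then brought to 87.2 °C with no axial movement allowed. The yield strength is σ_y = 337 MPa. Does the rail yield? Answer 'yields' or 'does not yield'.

ΔT = 67.80 K. Constrained thermal stress σ = E·α·ΔT = 202.0×10³ MPa × 15.2×10⁻⁶ × 67.80 = 208 MPa (compressive).
Compare to σ_y = 337 MPa: σ < σ_y, so it does not yield.

does not yield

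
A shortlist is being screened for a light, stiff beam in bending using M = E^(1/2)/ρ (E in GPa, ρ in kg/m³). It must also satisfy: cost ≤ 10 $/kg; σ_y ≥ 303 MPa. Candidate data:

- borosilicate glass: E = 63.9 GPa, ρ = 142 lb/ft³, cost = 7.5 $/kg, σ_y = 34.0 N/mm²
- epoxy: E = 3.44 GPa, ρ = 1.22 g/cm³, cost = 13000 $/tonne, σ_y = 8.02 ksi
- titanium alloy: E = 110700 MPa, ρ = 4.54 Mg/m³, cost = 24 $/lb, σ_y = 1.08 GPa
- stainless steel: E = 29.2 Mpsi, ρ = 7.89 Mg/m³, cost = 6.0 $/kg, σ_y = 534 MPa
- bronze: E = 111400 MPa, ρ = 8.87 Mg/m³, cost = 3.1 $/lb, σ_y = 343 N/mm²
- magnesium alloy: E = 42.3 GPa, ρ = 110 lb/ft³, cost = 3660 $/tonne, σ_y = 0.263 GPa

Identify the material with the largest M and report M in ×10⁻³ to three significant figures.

stainless steel, M = 1.80×10⁻³

Screen on constraints: cost ≤ 10 $/kg; σ_y ≥ 303 MPa. Survivors: stainless steel, bronze.
Convert each candidate to consistent units, then evaluate M:
  stainless steel: E = 201.3 GPa, ρ = 7890 kg/m³
  bronze: E = 111.4 GPa, ρ = 8870 kg/m³
  stainless steel: M = 1.80×10⁻³
  bronze: M = 1.19×10⁻³
The maximum is for stainless steel.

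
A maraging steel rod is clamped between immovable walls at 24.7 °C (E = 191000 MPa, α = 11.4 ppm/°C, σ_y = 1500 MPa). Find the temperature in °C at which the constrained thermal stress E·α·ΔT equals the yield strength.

E = 191000 MPa = 191.0 GPa.
E·α·ΔT = 1500 MPa ⇒ ΔT = 1500 / (191.0×10³ × 11.4×10⁻⁶) = 688.9 K.
T = 24.7 + 688.9 = 713.6 °C.

714 °C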